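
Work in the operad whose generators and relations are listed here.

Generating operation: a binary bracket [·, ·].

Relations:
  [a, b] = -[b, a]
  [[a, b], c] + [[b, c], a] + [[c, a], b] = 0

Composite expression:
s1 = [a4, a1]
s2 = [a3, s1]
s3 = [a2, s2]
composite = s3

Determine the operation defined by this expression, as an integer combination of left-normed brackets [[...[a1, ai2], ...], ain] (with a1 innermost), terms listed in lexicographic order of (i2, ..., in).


-[[[a1, a4], a3], a2]


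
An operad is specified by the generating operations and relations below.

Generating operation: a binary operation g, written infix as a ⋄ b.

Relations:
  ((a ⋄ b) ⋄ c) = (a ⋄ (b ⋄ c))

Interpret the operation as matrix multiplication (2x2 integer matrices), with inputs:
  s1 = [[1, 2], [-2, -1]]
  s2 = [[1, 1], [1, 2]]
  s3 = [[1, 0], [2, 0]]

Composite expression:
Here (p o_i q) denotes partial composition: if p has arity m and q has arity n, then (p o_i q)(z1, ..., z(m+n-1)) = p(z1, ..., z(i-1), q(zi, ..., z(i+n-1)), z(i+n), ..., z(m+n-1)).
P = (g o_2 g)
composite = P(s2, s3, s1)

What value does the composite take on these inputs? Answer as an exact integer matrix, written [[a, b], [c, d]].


(s3 ⋄ s1) = [[1, 2], [2, 4]]
(s2 ⋄ (s3 ⋄ s1)) = [[3, 6], [5, 10]]

[[3, 6], [5, 10]]


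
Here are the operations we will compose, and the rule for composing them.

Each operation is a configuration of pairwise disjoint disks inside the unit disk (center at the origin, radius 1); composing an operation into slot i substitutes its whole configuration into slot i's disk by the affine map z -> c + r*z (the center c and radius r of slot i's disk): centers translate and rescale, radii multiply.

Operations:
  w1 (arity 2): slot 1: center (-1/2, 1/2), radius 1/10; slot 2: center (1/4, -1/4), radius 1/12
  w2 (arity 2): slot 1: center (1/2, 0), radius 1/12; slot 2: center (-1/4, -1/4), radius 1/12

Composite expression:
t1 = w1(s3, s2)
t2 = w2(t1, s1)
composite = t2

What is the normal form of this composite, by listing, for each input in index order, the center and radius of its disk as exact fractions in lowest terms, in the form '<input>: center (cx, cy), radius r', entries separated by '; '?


s1: center (-1/4, -1/4), radius 1/12; s2: center (25/48, -1/48), radius 1/144; s3: center (11/24, 1/24), radius 1/120

Each s-disk chains the slot maps above it in w2; radii multiply.
for s3, the 2-step affine chain lands on center (11/24, 1/24), radius 1/120
for s2, the 2-step affine chain lands on center (25/48, -1/48), radius 1/144
for s1, the 1-step affine chain lands on center (-1/4, -1/4), radius 1/12


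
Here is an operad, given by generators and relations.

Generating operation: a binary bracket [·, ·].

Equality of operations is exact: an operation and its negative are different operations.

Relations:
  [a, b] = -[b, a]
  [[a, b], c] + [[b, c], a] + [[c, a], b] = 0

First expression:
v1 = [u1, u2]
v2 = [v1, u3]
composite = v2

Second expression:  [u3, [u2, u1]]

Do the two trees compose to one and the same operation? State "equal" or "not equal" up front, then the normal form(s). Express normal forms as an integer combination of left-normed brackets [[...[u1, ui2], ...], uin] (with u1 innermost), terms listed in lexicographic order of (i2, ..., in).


equal; the common form is [[u1, u2], u3]

Reducing the first expression gives [[u1, u2], u3]
Reducing the second expression gives [[u1, u2], u3]
Same normal form: equal.


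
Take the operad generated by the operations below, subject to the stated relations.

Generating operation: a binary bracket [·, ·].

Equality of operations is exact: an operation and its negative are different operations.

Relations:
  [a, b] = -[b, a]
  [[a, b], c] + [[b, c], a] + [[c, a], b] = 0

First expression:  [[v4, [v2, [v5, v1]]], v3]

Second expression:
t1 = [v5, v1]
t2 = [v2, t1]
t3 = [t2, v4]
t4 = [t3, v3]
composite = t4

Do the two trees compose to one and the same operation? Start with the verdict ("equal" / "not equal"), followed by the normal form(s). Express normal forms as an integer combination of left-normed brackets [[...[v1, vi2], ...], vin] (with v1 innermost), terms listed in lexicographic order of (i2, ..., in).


In normal form, the first expression is -[[[[v1, v5], v2], v4], v3]
In normal form, the second expression is [[[[v1, v5], v2], v4], v3]
They disagree, so not equal.

not equal; the first gives -[[[[v1, v5], v2], v4], v3] and the second [[[[v1, v5], v2], v4], v3]


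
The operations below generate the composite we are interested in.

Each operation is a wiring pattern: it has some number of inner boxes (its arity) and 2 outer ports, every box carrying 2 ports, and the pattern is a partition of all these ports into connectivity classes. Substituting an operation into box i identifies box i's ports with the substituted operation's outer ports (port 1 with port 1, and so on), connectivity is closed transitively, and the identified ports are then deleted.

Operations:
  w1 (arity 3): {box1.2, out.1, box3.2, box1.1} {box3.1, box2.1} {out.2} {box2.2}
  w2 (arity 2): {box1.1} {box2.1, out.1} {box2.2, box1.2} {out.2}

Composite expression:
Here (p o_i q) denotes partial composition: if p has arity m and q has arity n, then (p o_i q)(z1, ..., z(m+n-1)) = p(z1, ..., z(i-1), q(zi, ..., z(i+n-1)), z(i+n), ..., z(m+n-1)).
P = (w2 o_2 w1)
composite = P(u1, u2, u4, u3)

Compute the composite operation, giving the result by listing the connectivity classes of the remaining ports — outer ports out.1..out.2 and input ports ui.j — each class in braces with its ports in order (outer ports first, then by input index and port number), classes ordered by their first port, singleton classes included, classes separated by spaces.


{out.1, u2.1, u2.2, u3.2} {out.2} {u1.1} {u1.2} {u3.1, u4.1} {u4.2}

After gluing at w2, chains via deleted ports link the u-ports.
the subtree at w1 composes to {out.1, u2.1, u2.2, u3.2} {out.2} {u3.1, u4.1} {u4.2} on (u2, u4, u3); out.j = own outer ports
the subtree at w2 composes to {out.1, u2.1, u2.2, u3.2} {out.2} {u1.1} {u1.2} {u3.1, u4.1} {u4.2} on (u1, u2, u4, u3); out.j = own outer ports


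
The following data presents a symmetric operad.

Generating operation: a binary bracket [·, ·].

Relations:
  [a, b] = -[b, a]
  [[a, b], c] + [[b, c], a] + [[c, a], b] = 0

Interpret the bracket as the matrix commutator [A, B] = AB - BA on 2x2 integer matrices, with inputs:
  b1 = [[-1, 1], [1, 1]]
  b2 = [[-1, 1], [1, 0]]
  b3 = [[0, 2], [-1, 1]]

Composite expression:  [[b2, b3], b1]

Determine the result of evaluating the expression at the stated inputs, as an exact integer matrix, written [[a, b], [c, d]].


[[1, -8], [10, -1]]

[b2, b3] = [[-3, -1], [-2, 3]]
[[b2, b3], b1] = [[1, -8], [10, -1]]


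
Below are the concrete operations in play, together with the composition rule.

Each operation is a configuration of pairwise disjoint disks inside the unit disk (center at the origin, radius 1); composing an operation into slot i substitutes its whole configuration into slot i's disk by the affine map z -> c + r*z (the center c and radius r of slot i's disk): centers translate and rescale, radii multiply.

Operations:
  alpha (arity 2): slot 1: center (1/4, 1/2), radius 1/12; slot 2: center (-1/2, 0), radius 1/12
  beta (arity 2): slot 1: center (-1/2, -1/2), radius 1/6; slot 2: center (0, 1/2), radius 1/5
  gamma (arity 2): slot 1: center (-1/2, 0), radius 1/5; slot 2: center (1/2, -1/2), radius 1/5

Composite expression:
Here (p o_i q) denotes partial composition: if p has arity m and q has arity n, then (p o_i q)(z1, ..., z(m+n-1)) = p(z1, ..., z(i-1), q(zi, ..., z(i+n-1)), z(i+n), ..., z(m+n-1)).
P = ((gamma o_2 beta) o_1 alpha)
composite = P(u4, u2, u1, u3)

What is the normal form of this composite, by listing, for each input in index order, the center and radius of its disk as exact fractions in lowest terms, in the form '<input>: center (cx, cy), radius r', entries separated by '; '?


Each u-disk chains the slot maps above it in gamma; radii multiply.
input u4: composing its 2 substitution steps yields center (-9/20, 1/10), radius 1/60
input u2: composing its 2 substitution steps yields center (-3/5, 0), radius 1/60
input u1: composing its 2 substitution steps yields center (2/5, -3/5), radius 1/30
input u3: composing its 2 substitution steps yields center (1/2, -2/5), radius 1/25

u1: center (2/5, -3/5), radius 1/30; u2: center (-3/5, 0), radius 1/60; u3: center (1/2, -2/5), radius 1/25; u4: center (-9/20, 1/10), radius 1/60


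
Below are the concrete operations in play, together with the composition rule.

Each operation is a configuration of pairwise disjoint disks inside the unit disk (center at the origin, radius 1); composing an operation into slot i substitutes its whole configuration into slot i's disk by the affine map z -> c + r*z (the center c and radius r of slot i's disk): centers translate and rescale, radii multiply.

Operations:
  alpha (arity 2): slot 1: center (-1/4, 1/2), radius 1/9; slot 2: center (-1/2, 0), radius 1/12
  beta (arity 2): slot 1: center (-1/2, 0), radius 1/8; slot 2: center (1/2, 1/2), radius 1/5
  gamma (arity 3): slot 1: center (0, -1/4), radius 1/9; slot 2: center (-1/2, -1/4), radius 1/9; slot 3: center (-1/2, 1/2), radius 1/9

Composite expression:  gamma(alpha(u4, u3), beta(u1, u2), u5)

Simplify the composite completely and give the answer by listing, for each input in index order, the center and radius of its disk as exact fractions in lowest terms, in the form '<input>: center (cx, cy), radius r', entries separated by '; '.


Follow each u-input down from gamma: c' goes to c + r*c', radius to r*r'.
input u4: applying the 2 nested substitutions gives center (-1/36, -7/36), radius 1/81
input u3: applying the 2 nested substitutions gives center (-1/18, -1/4), radius 1/108
input u1: applying the 2 nested substitutions gives center (-5/9, -1/4), radius 1/72
input u2: applying the 2 nested substitutions gives center (-4/9, -7/36), radius 1/45
input u5: applying the 1 nested substitution gives center (-1/2, 1/2), radius 1/9

u1: center (-5/9, -1/4), radius 1/72; u2: center (-4/9, -7/36), radius 1/45; u3: center (-1/18, -1/4), radius 1/108; u4: center (-1/36, -7/36), radius 1/81; u5: center (-1/2, 1/2), radius 1/9


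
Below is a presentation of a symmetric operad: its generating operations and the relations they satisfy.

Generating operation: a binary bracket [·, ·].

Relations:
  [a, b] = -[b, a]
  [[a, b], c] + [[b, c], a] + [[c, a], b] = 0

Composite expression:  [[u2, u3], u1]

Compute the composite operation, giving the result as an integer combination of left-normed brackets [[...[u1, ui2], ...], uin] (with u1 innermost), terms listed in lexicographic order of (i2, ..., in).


Skip Jacobi rewriting: expand, keep u1-initial words, read off terms.
Composite bracket: [[u2, u3], u1]
Applying ab - ba throughout gives 4 signed words (2^2 = 4).
Keep just the words that open with u1:
  u1u2u3 (sign -1) contributes -[[u1, u2], u3]
  u1u3u2 (sign +1) contributes +[[u1, u3], u2]

-[[u1, u2], u3] + [[u1, u3], u2]


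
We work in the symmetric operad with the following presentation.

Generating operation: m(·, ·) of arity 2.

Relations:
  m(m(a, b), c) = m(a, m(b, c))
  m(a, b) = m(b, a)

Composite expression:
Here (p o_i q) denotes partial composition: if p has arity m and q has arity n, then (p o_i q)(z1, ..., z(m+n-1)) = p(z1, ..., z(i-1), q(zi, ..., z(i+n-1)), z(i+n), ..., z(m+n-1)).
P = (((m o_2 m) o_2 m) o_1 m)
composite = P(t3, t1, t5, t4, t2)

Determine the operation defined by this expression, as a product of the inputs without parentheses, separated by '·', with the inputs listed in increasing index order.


t1 · t2 · t3 · t4 · t5

Any arrangement under m is one operation, so sort the t-inputs.
m(t3, t1) flattens to t3 · t1
m(t5, t4) flattens to t5 · t4
m(m(t5, t4), t2) flattens to t5 · t4 · t2
m(m(t3, t1), m(m(t5, t4), t2)) flattens to t3 · t1 · t5 · t4 · t2
commutativity sorts the factors: t1 · t2 · t3 · t4 · t5


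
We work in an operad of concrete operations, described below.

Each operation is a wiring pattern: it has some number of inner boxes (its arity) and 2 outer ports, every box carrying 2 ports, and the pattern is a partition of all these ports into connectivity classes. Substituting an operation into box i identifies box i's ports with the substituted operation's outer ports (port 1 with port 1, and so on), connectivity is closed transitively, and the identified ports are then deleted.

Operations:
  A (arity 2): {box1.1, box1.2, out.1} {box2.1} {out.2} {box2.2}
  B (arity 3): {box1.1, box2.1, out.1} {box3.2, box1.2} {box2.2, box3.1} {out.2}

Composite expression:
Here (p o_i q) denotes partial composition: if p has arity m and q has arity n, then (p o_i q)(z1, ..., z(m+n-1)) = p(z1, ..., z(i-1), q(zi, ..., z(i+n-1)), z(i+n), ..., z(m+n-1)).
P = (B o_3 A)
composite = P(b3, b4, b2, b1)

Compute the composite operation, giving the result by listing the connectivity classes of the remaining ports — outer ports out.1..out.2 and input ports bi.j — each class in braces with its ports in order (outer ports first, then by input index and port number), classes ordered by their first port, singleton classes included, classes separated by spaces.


Connectivity passes through glued B-boundaries; trace each wire chain.
stage A: inputs (b2, b1), connectivity {out.1, b2.1, b2.2} {out.2} {b1.1} {b1.2}, out.j its boundary
stage B: inputs (b3, b4, b2, b1), connectivity {out.1, b3.1, b4.1} {out.2} {b1.1} {b1.2} {b2.1, b2.2, b4.2} {b3.2}, out.j its boundary

{out.1, b3.1, b4.1} {out.2} {b1.1} {b1.2} {b2.1, b2.2, b4.2} {b3.2}


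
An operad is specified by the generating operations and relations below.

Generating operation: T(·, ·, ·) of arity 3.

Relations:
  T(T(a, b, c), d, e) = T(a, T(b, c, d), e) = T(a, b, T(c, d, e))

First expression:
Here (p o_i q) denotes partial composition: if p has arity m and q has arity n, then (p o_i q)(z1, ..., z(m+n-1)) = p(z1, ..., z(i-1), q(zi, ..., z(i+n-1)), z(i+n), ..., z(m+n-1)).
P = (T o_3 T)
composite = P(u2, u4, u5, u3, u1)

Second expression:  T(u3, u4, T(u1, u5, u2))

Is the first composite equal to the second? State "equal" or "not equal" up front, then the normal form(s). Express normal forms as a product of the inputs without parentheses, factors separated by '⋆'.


The first expression reduces to u2 ⋆ u4 ⋆ u5 ⋆ u3 ⋆ u1
The second expression reduces to u3 ⋆ u4 ⋆ u1 ⋆ u5 ⋆ u2
They disagree, so not equal.

not equal: they reduce to u2 ⋆ u4 ⋆ u5 ⋆ u3 ⋆ u1 and u3 ⋆ u4 ⋆ u1 ⋆ u5 ⋆ u2


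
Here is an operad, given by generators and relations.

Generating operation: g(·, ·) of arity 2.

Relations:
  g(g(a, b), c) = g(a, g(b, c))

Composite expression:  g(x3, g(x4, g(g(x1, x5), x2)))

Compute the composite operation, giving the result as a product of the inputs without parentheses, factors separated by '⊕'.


Key point: g is associative — brackets drop, the x-order remains.
g(x1, x5) flattens to x1 ⊕ x5
g(g(x1, x5), x2) flattens to x1 ⊕ x5 ⊕ x2
g(x4, g(g(x1, x5), x2)) flattens to x4 ⊕ x1 ⊕ x5 ⊕ x2
g(x3, g(x4, g(g(x1, x5), x2))) flattens to x3 ⊕ x4 ⊕ x1 ⊕ x5 ⊕ x2

x3 ⊕ x4 ⊕ x1 ⊕ x5 ⊕ x2


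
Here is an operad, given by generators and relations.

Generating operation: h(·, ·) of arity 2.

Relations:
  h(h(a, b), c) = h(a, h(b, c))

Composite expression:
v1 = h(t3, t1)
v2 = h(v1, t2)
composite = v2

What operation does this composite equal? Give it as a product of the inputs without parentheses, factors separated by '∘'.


Key point: h is associative — brackets drop, the t-order remains.
h(t3, t1) unparenthesizes to t3 ∘ t1
h(h(t3, t1), t2) unparenthesizes to t3 ∘ t1 ∘ t2

t3 ∘ t1 ∘ t2


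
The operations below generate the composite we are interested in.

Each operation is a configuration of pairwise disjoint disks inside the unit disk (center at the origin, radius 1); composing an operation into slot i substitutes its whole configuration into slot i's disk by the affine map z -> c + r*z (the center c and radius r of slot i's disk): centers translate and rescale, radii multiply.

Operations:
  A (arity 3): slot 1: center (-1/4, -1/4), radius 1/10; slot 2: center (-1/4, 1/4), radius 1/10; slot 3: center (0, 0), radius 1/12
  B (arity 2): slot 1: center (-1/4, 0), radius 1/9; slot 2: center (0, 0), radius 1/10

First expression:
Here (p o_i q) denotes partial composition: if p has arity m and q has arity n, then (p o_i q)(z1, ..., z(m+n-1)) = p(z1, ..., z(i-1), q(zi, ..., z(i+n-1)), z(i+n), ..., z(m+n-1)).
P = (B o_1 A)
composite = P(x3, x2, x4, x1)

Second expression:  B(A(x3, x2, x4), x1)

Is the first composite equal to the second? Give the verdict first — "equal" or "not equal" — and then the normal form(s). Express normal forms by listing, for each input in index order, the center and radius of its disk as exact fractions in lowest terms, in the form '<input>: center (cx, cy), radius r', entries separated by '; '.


equal: each reduces to x1: center (0, 0), radius 1/10; x2: center (-5/18, 1/36), radius 1/90; x3: center (-5/18, -1/36), radius 1/90; x4: center (-1/4, 0), radius 1/108

In normal form, the first expression is x1: center (0, 0), radius 1/10; x2: center (-5/18, 1/36), radius 1/90; x3: center (-5/18, -1/36), radius 1/90; x4: center (-1/4, 0), radius 1/108
In normal form, the second expression is x1: center (0, 0), radius 1/10; x2: center (-5/18, 1/36), radius 1/90; x3: center (-5/18, -1/36), radius 1/90; x4: center (-1/4, 0), radius 1/108
Both agree, so they are equal.


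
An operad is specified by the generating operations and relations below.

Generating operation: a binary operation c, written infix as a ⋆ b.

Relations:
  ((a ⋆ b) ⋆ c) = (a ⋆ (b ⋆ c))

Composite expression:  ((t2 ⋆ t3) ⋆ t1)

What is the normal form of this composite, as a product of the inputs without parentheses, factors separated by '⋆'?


t2 ⋆ t3 ⋆ t1

Key point: c is associative — brackets drop, the t-order remains.
(t2 ⋆ t3) collapses to t2 ⋆ t3
((t2 ⋆ t3) ⋆ t1) collapses to t2 ⋆ t3 ⋆ t1


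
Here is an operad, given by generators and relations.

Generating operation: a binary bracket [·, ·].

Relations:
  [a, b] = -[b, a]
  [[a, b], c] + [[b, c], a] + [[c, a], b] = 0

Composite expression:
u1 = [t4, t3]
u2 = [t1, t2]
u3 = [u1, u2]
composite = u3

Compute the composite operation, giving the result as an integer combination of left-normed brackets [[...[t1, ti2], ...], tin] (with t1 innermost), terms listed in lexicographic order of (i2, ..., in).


[[[t1, t2], t3], t4] - [[[t1, t2], t4], t3]

Antisymmetry and Jacobi reduce to t1-anchored left-normed brackets.
Composite bracket: [[t4, t3], [t1, t2]]
Expanding via [a, b] = ab - ba: 8 signed words (2^3 = 8).
Collect the words opening with t1:
  the word t1t2t3t4 carries sign +1 and contributes +[[[t1, t2], t3], t4]
  the word t1t2t4t3 carries sign -1 and contributes -[[[t1, t2], t4], t3]


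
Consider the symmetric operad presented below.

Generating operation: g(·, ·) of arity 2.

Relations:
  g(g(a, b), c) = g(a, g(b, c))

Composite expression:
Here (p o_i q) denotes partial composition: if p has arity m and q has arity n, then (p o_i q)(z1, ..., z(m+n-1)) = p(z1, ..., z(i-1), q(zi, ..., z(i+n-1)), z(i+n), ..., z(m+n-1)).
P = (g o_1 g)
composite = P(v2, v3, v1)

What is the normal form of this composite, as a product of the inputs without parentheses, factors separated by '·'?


v2 · v3 · v1


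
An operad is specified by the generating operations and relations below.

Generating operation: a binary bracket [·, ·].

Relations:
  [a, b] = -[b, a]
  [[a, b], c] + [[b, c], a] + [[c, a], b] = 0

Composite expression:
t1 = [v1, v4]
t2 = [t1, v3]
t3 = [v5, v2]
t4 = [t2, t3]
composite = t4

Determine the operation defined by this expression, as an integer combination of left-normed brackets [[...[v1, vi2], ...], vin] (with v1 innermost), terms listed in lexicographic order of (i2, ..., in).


-[[[[v1, v4], v3], v2], v5] + [[[[v1, v4], v3], v5], v2]


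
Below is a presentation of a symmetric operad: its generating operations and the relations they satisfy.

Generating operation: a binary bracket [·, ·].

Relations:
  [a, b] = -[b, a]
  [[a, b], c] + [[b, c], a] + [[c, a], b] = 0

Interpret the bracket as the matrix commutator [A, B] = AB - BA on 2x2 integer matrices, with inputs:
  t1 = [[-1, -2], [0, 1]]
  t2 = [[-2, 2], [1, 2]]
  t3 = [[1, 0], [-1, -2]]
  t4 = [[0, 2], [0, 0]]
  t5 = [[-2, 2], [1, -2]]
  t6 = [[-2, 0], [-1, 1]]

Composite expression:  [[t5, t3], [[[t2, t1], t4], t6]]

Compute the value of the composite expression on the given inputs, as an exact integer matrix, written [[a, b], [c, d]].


[t5, t3] = [[-2, -6], [3, 2]]
[t2, t1] = [[2, 12], [-2, -2]]
[[t2, t1], t4] = [[4, 8], [0, -4]]
[[[t2, t1], t4], t6] = [[-8, 24], [8, 8]]
[[t5, t3], [[[t2, t1], t4], t6]] = [[-120, -192], [-16, 120]]

[[-120, -192], [-16, 120]]


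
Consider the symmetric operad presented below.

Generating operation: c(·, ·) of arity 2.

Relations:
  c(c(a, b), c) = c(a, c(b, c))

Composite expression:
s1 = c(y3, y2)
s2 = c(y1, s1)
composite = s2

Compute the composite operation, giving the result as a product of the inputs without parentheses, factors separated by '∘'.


y1 ∘ y3 ∘ y2

All parenthesizations of c agree; list the y-inputs left to right.
c(y3, y2) unparenthesizes to y3 ∘ y2
c(y1, c(y3, y2)) unparenthesizes to y1 ∘ y3 ∘ y2


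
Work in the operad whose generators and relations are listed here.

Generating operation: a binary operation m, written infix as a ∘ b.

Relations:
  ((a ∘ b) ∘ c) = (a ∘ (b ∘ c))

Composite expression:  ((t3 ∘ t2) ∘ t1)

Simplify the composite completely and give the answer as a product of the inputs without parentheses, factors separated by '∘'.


Every regrouping of m is equal, so read the t-inputs in written order.
(t3 ∘ t2) flattens to t3 ∘ t2
((t3 ∘ t2) ∘ t1) flattens to t3 ∘ t2 ∘ t1

t3 ∘ t2 ∘ t1


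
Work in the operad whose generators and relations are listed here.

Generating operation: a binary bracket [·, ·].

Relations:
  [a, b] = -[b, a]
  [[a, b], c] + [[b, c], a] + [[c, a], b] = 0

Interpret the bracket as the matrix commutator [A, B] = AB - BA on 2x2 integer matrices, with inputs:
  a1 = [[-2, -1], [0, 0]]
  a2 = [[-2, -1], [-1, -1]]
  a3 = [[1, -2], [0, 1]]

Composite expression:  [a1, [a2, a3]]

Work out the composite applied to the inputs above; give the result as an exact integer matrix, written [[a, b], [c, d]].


[[0, -8], [0, 0]]

[a2, a3] = [[-2, 2], [0, 2]]
[a1, [a2, a3]] = [[0, -8], [0, 0]]


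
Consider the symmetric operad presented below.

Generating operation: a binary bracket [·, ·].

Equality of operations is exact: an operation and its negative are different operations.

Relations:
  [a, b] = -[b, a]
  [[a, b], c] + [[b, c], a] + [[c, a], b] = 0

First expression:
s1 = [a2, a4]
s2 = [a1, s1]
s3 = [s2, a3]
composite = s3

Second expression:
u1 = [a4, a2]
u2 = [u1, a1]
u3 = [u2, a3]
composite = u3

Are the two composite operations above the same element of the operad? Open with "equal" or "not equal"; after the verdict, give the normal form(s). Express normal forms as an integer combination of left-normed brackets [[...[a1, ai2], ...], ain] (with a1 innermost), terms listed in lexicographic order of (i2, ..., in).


equal — both sides give [[[a1, a2], a4], a3] - [[[a1, a4], a2], a3]

The first expression, normalized: [[[a1, a2], a4], a3] - [[[a1, a4], a2], a3]
The second expression, normalized: [[[a1, a2], a4], a3] - [[[a1, a4], a2], a3]
One common form — equal.


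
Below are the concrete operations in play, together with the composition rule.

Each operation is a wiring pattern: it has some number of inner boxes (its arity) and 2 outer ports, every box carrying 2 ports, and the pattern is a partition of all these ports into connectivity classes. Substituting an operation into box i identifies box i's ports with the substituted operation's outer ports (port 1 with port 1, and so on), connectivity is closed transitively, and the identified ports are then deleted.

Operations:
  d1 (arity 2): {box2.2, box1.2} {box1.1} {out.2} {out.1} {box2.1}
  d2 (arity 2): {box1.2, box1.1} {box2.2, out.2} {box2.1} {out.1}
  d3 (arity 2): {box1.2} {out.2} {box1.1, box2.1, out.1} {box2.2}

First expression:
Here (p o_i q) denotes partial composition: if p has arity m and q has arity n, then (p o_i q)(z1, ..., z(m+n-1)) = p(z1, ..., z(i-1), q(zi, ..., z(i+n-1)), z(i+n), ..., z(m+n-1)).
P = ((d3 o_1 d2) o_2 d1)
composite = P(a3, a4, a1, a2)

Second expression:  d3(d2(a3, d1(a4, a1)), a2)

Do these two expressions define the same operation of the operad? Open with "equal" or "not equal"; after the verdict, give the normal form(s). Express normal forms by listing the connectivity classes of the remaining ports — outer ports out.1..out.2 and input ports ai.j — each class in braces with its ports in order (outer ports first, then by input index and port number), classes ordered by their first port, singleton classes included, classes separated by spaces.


equal: each reduces to {out.1, a2.1} {out.2} {a1.1} {a1.2, a4.2} {a2.2} {a3.1, a3.2} {a4.1}


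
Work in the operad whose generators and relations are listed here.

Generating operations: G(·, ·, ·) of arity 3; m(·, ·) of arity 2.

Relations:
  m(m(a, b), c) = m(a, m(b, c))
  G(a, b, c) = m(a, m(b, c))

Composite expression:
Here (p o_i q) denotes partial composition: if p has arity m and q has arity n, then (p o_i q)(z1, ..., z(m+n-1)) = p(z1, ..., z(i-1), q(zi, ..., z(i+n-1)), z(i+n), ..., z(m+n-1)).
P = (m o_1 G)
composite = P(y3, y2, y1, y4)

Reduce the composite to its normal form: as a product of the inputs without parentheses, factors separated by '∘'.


y3 ∘ y2 ∘ y1 ∘ y4

Every regrouping of m is equal, so read the y-inputs in written order.
G(y3, y2, y1) spells out as y3 ∘ y2 ∘ y1
m(G(y3, y2, y1), y4) spells out as y3 ∘ y2 ∘ y1 ∘ y4


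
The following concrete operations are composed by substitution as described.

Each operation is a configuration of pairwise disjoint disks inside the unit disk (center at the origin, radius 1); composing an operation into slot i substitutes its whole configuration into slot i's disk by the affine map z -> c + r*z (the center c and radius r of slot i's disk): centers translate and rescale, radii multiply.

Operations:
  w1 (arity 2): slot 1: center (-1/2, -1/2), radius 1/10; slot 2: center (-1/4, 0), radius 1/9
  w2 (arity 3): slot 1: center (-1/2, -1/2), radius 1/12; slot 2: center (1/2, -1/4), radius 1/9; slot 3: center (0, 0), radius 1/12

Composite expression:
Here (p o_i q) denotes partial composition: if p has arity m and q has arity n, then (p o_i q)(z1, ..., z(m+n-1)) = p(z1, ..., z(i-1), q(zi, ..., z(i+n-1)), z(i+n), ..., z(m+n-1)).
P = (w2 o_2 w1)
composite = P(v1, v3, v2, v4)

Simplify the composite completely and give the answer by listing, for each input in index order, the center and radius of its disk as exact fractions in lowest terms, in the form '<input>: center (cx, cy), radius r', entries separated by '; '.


Follow each v-input down from w2: c' goes to c + r*c', radius to r*r'.
input v1: composing its 1 substitution step yields center (-1/2, -1/2), radius 1/12
input v3: composing its 2 substitution steps yields center (4/9, -11/36), radius 1/90
input v2: composing its 2 substitution steps yields center (17/36, -1/4), radius 1/81
input v4: composing its 1 substitution step yields center (0, 0), radius 1/12

v1: center (-1/2, -1/2), radius 1/12; v2: center (17/36, -1/4), radius 1/81; v3: center (4/9, -11/36), radius 1/90; v4: center (0, 0), radius 1/12


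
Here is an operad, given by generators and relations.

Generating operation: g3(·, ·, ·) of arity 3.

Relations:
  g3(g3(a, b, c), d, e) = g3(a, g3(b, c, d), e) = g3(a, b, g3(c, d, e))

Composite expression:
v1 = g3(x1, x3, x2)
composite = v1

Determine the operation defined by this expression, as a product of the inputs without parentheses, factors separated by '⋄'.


Associativity of g3 dissolves the nesting; only the x-input order survives.
g3(x1, x3, x2) flattens to x1 ⋄ x3 ⋄ x2

x1 ⋄ x3 ⋄ x2


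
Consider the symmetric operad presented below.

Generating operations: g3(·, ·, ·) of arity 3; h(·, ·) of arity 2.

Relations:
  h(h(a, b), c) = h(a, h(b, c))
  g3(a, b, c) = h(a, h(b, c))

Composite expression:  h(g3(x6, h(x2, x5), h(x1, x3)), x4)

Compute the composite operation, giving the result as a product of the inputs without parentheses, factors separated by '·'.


Key point: h is associative — brackets drop, the x-order remains.
h(x2, x5) spells out as x2 · x5
h(x1, x3) spells out as x1 · x3
g3(x6, h(x2, x5), h(x1, x3)) spells out as x6 · x2 · x5 · x1 · x3
h(g3(x6, h(x2, x5), h(x1, x3)), x4) spells out as x6 · x2 · x5 · x1 · x3 · x4

x6 · x2 · x5 · x1 · x3 · x4


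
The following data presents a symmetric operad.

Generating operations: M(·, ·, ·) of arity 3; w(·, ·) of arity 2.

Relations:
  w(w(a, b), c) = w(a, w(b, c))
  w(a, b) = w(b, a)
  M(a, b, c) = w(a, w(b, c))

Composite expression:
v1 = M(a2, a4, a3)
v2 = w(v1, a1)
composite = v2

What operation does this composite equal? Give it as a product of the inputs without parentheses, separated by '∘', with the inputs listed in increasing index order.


a1 ∘ a2 ∘ a3 ∘ a4

Reordering under w is free, so list the a-inputs canonically.
M(a2, a4, a3) collapses to a2 ∘ a4 ∘ a3
w(M(a2, a4, a3), a1) collapses to a2 ∘ a4 ∘ a3 ∘ a1
sorting the factors by input index: a1 ∘ a2 ∘ a3 ∘ a4


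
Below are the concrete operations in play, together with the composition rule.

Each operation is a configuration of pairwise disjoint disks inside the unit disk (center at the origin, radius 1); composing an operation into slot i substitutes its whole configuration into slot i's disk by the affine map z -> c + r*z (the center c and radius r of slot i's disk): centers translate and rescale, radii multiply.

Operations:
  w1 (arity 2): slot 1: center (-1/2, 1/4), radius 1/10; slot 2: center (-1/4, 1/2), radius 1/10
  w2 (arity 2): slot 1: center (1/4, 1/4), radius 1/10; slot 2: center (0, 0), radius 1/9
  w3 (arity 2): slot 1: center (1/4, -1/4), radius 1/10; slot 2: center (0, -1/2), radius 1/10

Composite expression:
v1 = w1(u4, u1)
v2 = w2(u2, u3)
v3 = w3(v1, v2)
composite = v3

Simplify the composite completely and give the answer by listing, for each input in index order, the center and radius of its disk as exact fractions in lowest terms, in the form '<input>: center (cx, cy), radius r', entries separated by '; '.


u1: center (9/40, -1/5), radius 1/100; u2: center (1/40, -19/40), radius 1/100; u3: center (0, -1/2), radius 1/90; u4: center (1/5, -9/40), radius 1/100

Affine substitution under w3: radii multiply and u-centers shift.
input u4: composing its 2 substitution steps yields center (1/5, -9/40), radius 1/100
input u1: composing its 2 substitution steps yields center (9/40, -1/5), radius 1/100
input u2: composing its 2 substitution steps yields center (1/40, -19/40), radius 1/100
input u3: composing its 2 substitution steps yields center (0, -1/2), radius 1/90


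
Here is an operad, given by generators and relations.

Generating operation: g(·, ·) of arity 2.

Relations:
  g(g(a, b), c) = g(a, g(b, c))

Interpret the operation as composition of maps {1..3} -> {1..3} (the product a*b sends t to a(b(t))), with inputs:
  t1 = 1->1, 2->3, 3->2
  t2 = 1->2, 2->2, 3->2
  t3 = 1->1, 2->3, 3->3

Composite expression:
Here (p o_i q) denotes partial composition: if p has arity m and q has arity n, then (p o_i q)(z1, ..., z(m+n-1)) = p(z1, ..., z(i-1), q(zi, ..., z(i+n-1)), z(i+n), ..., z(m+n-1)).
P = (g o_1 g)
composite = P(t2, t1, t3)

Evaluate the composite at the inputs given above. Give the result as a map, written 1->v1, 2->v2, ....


g(t2, t1) = 1->2, 2->2, 3->2
g(g(t2, t1), t3) = 1->2, 2->2, 3->2

1->2, 2->2, 3->2


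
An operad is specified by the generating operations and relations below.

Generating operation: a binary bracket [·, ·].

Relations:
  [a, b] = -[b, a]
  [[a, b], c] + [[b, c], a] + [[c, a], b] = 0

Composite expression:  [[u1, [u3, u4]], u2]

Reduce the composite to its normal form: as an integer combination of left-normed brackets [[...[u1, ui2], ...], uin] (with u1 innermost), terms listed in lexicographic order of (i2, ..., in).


[[[u1, u3], u4], u2] - [[[u1, u4], u3], u2]

In the tensor algebra, words opening u1 carry the u1-anchored form.
Composite bracket: [[u1, [u3, u4]], u2]
The bracket unfolds into 8 signed words via [a, b] = ab - ba (2^3 = 8).
Keep just the words that open with u1:
  the word u1u3u4u2 carries sign +1 and contributes +[[[u1, u3], u4], u2]
  the word u1u4u3u2 carries sign -1 and contributes -[[[u1, u4], u3], u2]


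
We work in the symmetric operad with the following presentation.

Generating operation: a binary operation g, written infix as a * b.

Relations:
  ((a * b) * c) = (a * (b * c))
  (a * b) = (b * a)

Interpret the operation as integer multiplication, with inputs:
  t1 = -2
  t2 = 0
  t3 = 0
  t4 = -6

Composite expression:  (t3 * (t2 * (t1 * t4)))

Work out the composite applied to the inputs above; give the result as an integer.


0

(t1 * t4) = 12
(t2 * (t1 * t4)) = 0
(t3 * (t2 * (t1 * t4))) = 0


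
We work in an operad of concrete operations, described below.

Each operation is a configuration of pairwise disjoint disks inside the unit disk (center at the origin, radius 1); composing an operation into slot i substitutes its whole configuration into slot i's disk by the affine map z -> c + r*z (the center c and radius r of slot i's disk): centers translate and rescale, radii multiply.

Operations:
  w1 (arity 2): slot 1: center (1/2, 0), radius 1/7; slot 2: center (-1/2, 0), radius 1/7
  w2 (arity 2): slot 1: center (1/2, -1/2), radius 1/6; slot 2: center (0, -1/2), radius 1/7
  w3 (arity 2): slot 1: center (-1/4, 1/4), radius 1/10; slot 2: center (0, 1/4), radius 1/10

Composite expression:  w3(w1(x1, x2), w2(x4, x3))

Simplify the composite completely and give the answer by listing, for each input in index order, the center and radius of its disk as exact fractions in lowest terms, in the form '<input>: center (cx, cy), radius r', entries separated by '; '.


x1: center (-1/5, 1/4), radius 1/70; x2: center (-3/10, 1/4), radius 1/70; x3: center (0, 1/5), radius 1/70; x4: center (1/20, 1/5), radius 1/60


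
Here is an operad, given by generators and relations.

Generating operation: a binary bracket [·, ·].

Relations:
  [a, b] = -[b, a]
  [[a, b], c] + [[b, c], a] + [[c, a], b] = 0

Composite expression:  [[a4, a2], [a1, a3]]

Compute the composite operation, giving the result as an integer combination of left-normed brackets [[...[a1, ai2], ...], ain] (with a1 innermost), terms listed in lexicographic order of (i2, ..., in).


[[[a1, a3], a2], a4] - [[[a1, a3], a4], a2]

Antisymmetry and Jacobi reduce to a1-anchored left-normed brackets.
Composite bracket: [[a4, a2], [a1, a3]]
The bracket unfolds into 8 signed words via [a, b] = ab - ba (2^3 = 8).
Keep just the words that open with a1:
  from a1a3a2a4, sign +1: term +[[[a1, a3], a2], a4]
  from a1a3a4a2, sign -1: term -[[[a1, a3], a4], a2]


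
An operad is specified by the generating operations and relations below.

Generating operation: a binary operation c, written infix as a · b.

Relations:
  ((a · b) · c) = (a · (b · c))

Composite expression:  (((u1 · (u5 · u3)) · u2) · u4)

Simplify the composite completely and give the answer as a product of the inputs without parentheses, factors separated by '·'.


u1 · u5 · u3 · u2 · u4

Associativity of c dissolves the nesting; only the u-input order survives.
(u5 · u3) linearizes to u5 · u3
(u1 · (u5 · u3)) linearizes to u1 · u5 · u3
((u1 · (u5 · u3)) · u2) linearizes to u1 · u5 · u3 · u2
(((u1 · (u5 · u3)) · u2) · u4) linearizes to u1 · u5 · u3 · u2 · u4


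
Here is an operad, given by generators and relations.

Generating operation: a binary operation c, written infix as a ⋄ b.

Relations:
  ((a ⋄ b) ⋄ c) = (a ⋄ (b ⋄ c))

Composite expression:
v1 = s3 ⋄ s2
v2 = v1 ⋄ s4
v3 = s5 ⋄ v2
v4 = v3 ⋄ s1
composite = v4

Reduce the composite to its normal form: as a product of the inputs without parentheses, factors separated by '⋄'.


s5 ⋄ s3 ⋄ s2 ⋄ s4 ⋄ s1

Every regrouping of c is equal, so read the s-inputs in written order.
(s3 ⋄ s2) spells out as s3 ⋄ s2
((s3 ⋄ s2) ⋄ s4) spells out as s3 ⋄ s2 ⋄ s4
(s5 ⋄ ((s3 ⋄ s2) ⋄ s4)) spells out as s5 ⋄ s3 ⋄ s2 ⋄ s4
((s5 ⋄ ((s3 ⋄ s2) ⋄ s4)) ⋄ s1) spells out as s5 ⋄ s3 ⋄ s2 ⋄ s4 ⋄ s1


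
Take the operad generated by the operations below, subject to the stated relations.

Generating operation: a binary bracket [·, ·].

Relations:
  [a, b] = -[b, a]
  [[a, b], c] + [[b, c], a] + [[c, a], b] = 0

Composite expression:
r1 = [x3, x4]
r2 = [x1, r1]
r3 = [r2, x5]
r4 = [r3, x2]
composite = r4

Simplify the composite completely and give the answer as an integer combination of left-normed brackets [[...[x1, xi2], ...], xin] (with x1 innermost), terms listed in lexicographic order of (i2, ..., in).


Antisymmetry and Jacobi reduce to x1-anchored left-normed brackets.
Composite bracket: [[[x1, [x3, x4]], x5], x2]
Under [a, b] = ab - ba we get 16 signed associative words (2^4 = 16).
Only words starting with x1 matter:
  sign of x1x3x4x5x2 is +1, so it contributes +[[[[x1, x3], x4], x5], x2]
  sign of x1x4x3x5x2 is -1, so it contributes -[[[[x1, x4], x3], x5], x2]

[[[[x1, x3], x4], x5], x2] - [[[[x1, x4], x3], x5], x2]


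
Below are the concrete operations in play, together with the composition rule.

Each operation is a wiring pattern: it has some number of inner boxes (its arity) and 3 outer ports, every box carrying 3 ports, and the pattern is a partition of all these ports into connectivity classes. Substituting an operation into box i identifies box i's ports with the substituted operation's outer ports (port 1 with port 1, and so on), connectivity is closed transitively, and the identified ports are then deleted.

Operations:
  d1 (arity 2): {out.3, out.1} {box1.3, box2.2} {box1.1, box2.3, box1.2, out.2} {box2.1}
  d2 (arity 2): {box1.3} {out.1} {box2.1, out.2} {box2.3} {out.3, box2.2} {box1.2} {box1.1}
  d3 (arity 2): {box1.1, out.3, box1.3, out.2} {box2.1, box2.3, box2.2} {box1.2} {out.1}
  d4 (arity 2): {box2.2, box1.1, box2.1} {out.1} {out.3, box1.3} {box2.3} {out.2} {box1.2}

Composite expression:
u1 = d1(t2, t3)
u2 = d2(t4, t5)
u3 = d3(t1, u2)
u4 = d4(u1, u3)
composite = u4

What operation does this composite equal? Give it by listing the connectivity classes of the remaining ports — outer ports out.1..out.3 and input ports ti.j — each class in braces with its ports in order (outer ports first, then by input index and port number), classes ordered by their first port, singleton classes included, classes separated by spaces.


{out.1} {out.2} {out.3, t1.1, t1.3} {t1.2} {t2.1, t2.2, t3.3} {t2.3, t3.2} {t3.1} {t4.1} {t4.2} {t4.3} {t5.1, t5.2} {t5.3}

Reachability decides: close wires over d4-identified ports.
through d1, on inputs (t2, t3): {out.1, out.3} {out.2, t2.1, t2.2, t3.3} {t2.3, t3.2} {t3.1} (out.j = stage outer ports)
through d2, on inputs (t4, t5): {out.1} {out.2, t5.1} {out.3, t5.2} {t4.1} {t4.2} {t4.3} {t5.3} (out.j = stage outer ports)
through d3, on inputs (t1, t4, t5): {out.1} {out.2, out.3, t1.1, t1.3} {t1.2} {t4.1} {t4.2} {t4.3} {t5.1, t5.2} {t5.3} (out.j = stage outer ports)
through d4, on inputs (t2, t3, t1, t4, t5): {out.1} {out.2} {out.3, t1.1, t1.3} {t1.2} {t2.1, t2.2, t3.3} {t2.3, t3.2} {t3.1} {t4.1} {t4.2} {t4.3} {t5.1, t5.2} {t5.3} (out.j = stage outer ports)


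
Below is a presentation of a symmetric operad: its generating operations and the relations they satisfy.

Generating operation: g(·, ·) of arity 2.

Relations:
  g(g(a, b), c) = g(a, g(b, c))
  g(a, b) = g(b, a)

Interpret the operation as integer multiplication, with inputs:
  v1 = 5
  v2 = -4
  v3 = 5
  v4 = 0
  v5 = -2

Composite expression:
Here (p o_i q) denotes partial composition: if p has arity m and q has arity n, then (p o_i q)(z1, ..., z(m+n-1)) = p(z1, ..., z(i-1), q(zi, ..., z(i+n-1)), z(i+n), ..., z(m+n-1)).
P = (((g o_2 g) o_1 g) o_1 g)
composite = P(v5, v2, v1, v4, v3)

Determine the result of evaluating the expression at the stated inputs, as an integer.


g(v5, v2) = 8
g(g(v5, v2), v1) = 40
g(v4, v3) = 0
g(g(g(v5, v2), v1), g(v4, v3)) = 0

0
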